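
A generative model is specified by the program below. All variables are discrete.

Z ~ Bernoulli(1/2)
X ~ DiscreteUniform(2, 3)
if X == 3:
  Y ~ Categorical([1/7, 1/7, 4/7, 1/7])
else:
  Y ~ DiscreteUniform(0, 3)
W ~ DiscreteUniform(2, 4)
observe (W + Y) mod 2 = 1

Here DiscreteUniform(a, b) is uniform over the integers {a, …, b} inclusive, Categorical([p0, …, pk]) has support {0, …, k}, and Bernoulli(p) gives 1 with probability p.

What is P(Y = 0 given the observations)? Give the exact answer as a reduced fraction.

P(Y = 0 | obs) = 11/78

Enumerate traces; 24 have nonzero weight after conditioning:
  (Z=0, X=2, Y=0, W=3) weight 1/48
  (Z=0, X=2, Y=1, W=2) weight 1/48
  (Z=0, X=2, Y=1, W=4) weight 1/48
  (Z=0, X=2, Y=2, W=3) weight 1/48
  (Z=0, X=2, Y=3, W=2) weight 1/48
  (Z=0, X=2, Y=3, W=4) weight 1/48
  (Z=0, X=3, Y=0, W=3) weight 1/84
  (Z=0, X=3, Y=1, W=2) weight 1/84
  … 16 more
Group by Y:
  weight(Y=0) = 11/168
  weight(Y=1) = 11/84
  weight(Y=2) = 23/168
  weight(Y=3) = 11/84
Total weight = 11/168 + 11/84 + 23/168 + 11/84 = 13/28
P(Y=0 | obs) = 11/168 / 13/28 = 11/78
P(Y=1 | obs) = 11/84 / 13/28 = 11/39
P(Y=2 | obs) = 23/168 / 13/28 = 23/78
P(Y=3 | obs) = 11/84 / 13/28 = 11/39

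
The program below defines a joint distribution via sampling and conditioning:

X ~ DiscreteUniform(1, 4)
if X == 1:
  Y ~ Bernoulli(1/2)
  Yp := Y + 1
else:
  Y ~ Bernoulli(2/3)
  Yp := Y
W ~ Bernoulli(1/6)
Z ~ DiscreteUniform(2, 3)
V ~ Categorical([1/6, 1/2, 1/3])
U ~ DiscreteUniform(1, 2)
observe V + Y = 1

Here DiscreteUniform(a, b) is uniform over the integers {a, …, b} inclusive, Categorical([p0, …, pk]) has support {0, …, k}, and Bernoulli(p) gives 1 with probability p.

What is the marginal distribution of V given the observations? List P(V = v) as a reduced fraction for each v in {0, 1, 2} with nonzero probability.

P(V=0) = 5/14, P(V=1) = 9/14

Enumerate traces; 64 have nonzero weight after conditioning:
  (X=1, Y=0, W=0, Z=2, V=1, U=1) weight 5/384
  (X=1, Y=0, W=0, Z=2, V=1, U=2) weight 5/384
  (X=1, Y=0, W=0, Z=3, V=1, U=1) weight 5/384
  (X=1, Y=0, W=0, Z=3, V=1, U=2) weight 5/384
  (X=1, Y=0, W=1, Z=2, V=1, U=1) weight 1/384
  (X=1, Y=0, W=1, Z=2, V=1, U=2) weight 1/384
  (X=1, Y=0, W=1, Z=3, V=1, U=1) weight 1/384
  (X=1, Y=0, W=1, Z=3, V=1, U=2) weight 1/384
  (X=1, Y=1, W=0, Z=2, V=0, U=1) weight 5/1152
  … 55 more
Group by V:
  weight(V=0) = 5/48
  weight(V=1) = 3/16
Total weight = 5/48 + 3/16 = 7/24
P(V=0 | obs) = 5/48 / 7/24 = 5/14
P(V=1 | obs) = 3/16 / 7/24 = 9/14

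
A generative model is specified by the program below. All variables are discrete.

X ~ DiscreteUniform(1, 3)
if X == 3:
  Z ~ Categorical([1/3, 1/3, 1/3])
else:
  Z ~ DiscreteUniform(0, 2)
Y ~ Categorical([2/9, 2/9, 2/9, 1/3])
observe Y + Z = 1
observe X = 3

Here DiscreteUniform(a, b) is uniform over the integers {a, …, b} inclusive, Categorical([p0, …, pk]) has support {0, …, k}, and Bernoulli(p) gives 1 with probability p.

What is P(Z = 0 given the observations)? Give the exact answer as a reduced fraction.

P(Z = 0 | obs) = 1/2

Enumerate traces; 2 have nonzero weight after conditioning:
  (X=3, Z=0, Y=1) weight 2/81
  (X=3, Z=1, Y=0) weight 2/81
Group by Z:
  weight(Z=0) = 2/81
  weight(Z=1) = 2/81
Total weight = 2/81 + 2/81 = 4/81
P(Z=0 | obs) = 2/81 / 4/81 = 1/2
P(Z=1 | obs) = 2/81 / 4/81 = 1/2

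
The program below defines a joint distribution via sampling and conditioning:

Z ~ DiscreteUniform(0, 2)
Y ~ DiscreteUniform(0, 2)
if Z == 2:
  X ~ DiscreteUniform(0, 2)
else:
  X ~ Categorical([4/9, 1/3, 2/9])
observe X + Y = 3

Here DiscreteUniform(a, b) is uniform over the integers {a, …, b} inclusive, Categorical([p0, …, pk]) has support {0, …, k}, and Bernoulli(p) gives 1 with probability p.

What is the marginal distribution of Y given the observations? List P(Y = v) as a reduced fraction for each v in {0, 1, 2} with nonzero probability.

P(Y=1) = 7/16, P(Y=2) = 9/16

Enumerate traces; 6 have nonzero weight after conditioning:
  (Z=0, Y=1, X=2) weight 2/81
  (Z=0, Y=2, X=1) weight 1/27
  (Z=1, Y=1, X=2) weight 2/81
  (Z=1, Y=2, X=1) weight 1/27
  (Z=2, Y=1, X=2) weight 1/27
  (Z=2, Y=2, X=1) weight 1/27
Group by Y:
  weight(Y=1) = 7/81
  weight(Y=2) = 1/9
Total weight = 7/81 + 1/9 = 16/81
P(Y=1 | obs) = 7/81 / 16/81 = 7/16
P(Y=2 | obs) = 1/9 / 16/81 = 9/16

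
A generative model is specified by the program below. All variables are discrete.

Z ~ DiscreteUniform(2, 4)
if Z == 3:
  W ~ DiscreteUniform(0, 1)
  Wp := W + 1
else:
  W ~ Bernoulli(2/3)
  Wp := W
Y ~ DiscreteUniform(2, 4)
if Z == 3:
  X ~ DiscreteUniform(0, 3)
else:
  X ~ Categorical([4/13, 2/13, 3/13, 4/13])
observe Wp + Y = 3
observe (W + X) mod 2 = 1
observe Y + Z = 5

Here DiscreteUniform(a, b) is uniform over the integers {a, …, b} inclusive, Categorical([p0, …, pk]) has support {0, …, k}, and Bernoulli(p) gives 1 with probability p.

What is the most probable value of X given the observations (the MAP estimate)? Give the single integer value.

Enumerate traces; 4 have nonzero weight after conditioning:
  (Z=2, W=0, Y=3, X=1) weight 2/351
  (Z=2, W=0, Y=3, X=3) weight 4/351
  (Z=3, W=0, Y=2, X=1) weight 1/72
  (Z=3, W=0, Y=2, X=3) weight 1/72
Group by X:
  weight(X=1) = 55/2808
  weight(X=3) = 71/2808
Total weight = 55/2808 + 71/2808 = 7/156
P(X=1 | obs) = 55/2808 / 7/156 = 55/126
P(X=3 | obs) = 71/2808 / 7/156 = 71/126
argmax = 3

argmax_v P(X = v | obs) = 3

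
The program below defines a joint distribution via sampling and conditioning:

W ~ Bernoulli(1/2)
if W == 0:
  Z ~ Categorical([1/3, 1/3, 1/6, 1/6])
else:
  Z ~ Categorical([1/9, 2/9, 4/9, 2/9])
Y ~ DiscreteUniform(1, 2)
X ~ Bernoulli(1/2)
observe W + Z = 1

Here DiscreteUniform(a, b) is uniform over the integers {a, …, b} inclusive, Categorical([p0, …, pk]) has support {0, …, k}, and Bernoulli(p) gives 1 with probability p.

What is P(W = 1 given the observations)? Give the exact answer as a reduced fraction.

Enumerate traces; 8 have nonzero weight after conditioning:
  (W=0, Z=1, Y=1, X=0) weight 1/24
  (W=0, Z=1, Y=1, X=1) weight 1/24
  (W=0, Z=1, Y=2, X=0) weight 1/24
  (W=0, Z=1, Y=2, X=1) weight 1/24
  (W=1, Z=0, Y=1, X=0) weight 1/72
  (W=1, Z=0, Y=1, X=1) weight 1/72
  (W=1, Z=0, Y=2, X=0) weight 1/72
  (W=1, Z=0, Y=2, X=1) weight 1/72
Group by W:
  weight(W=0) = 1/6
  weight(W=1) = 1/18
Total weight = 1/6 + 1/18 = 2/9
P(W=0 | obs) = 1/6 / 2/9 = 3/4
P(W=1 | obs) = 1/18 / 2/9 = 1/4

P(W = 1 | obs) = 1/4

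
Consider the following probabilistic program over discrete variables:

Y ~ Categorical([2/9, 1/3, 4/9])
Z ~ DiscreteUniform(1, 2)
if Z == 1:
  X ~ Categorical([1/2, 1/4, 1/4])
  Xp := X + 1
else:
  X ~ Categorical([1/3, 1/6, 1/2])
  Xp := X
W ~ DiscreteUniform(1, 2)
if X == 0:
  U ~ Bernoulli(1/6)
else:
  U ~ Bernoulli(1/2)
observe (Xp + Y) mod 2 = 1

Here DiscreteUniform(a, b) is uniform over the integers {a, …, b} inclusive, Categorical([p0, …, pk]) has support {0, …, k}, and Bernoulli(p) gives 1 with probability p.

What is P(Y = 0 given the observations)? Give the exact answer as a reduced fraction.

P(Y = 0 | obs) = 22/105

Enumerate traces; 36 have nonzero weight after conditioning:
  (Y=0, Z=1, X=0, W=1, U=0) weight 5/216
  (Y=0, Z=1, X=0, W=1, U=1) weight 1/216
  (Y=0, Z=1, X=0, W=2, U=0) weight 5/216
  (Y=0, Z=1, X=0, W=2, U=1) weight 1/216
  (Y=0, Z=1, X=2, W=1, U=0) weight 1/144
  (Y=0, Z=1, X=2, W=1, U=1) weight 1/144
  (Y=0, Z=1, X=2, W=2, U=0) weight 1/144
  (Y=0, Z=1, X=2, W=2, U=1) weight 1/144
  (Y=1, Z=1, X=1, W=1, U=0) weight 1/96
  (Y=2, Z=1, X=0, W=1, U=0) weight 5/108
  … 26 more
Group by Y:
  weight(Y=0) = 11/108
  weight(Y=1) = 13/72
  weight(Y=2) = 11/54
Total weight = 11/108 + 13/72 + 11/54 = 35/72
P(Y=0 | obs) = 11/108 / 35/72 = 22/105
P(Y=1 | obs) = 13/72 / 35/72 = 13/35
P(Y=2 | obs) = 11/54 / 35/72 = 44/105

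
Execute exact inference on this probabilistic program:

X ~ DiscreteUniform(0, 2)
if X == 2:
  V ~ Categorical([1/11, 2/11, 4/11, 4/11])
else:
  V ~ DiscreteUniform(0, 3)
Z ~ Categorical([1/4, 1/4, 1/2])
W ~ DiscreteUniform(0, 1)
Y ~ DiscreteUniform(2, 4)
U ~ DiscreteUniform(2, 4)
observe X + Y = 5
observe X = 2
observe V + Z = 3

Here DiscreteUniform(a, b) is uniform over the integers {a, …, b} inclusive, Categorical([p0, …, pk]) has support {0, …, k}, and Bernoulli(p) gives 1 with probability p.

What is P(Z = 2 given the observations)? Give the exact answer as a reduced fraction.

Enumerate traces; 18 have nonzero weight after conditioning:
  (X=2, V=1, Z=2, W=0, Y=3, U=2) weight 1/594
  (X=2, V=1, Z=2, W=0, Y=3, U=3) weight 1/594
  (X=2, V=1, Z=2, W=0, Y=3, U=4) weight 1/594
  (X=2, V=1, Z=2, W=1, Y=3, U=2) weight 1/594
  (X=2, V=1, Z=2, W=1, Y=3, U=3) weight 1/594
  (X=2, V=1, Z=2, W=1, Y=3, U=4) weight 1/594
  (X=2, V=2, Z=1, W=0, Y=3, U=2) weight 1/594
  (X=2, V=2, Z=1, W=0, Y=3, U=3) weight 1/594
  (X=2, V=3, Z=0, W=0, Y=3, U=2) weight 1/594
  … 9 more
Group by Z:
  weight(Z=0) = 1/99
  weight(Z=1) = 1/99
  weight(Z=2) = 1/99
Total weight = 1/99 + 1/99 + 1/99 = 1/33
P(Z=0 | obs) = 1/99 / 1/33 = 1/3
P(Z=1 | obs) = 1/99 / 1/33 = 1/3
P(Z=2 | obs) = 1/99 / 1/33 = 1/3

P(Z = 2 | obs) = 1/3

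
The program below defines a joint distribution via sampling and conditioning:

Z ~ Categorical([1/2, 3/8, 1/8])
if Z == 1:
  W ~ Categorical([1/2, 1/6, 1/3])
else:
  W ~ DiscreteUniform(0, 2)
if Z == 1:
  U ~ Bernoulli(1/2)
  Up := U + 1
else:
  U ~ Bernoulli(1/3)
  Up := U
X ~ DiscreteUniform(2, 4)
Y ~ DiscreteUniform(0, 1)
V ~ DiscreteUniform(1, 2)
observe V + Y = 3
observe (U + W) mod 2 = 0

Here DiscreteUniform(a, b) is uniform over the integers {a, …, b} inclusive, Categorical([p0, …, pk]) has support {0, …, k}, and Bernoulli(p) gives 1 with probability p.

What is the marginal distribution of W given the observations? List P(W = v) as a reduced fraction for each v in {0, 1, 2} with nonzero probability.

P(W=0) = 67/154, P(W=1) = 29/154, P(W=2) = 29/77

Enumerate traces; 27 have nonzero weight after conditioning:
  (Z=0, W=0, U=0, X=2, Y=1, V=2) weight 1/108
  (Z=0, W=0, U=0, X=3, Y=1, V=2) weight 1/108
  (Z=0, W=0, U=0, X=4, Y=1, V=2) weight 1/108
  (Z=0, W=1, U=1, X=2, Y=1, V=2) weight 1/216
  (Z=0, W=1, U=1, X=3, Y=1, V=2) weight 1/216
  (Z=0, W=1, U=1, X=4, Y=1, V=2) weight 1/216
  (Z=0, W=2, U=0, X=2, Y=1, V=2) weight 1/108
  (Z=0, W=2, U=0, X=3, Y=1, V=2) weight 1/108
  … 19 more
Group by W:
  weight(W=0) = 67/1152
  weight(W=1) = 29/1152
  weight(W=2) = 29/576
Total weight = 67/1152 + 29/1152 + 29/576 = 77/576
P(W=0 | obs) = 67/1152 / 77/576 = 67/154
P(W=1 | obs) = 29/1152 / 77/576 = 29/154
P(W=2 | obs) = 29/576 / 77/576 = 29/77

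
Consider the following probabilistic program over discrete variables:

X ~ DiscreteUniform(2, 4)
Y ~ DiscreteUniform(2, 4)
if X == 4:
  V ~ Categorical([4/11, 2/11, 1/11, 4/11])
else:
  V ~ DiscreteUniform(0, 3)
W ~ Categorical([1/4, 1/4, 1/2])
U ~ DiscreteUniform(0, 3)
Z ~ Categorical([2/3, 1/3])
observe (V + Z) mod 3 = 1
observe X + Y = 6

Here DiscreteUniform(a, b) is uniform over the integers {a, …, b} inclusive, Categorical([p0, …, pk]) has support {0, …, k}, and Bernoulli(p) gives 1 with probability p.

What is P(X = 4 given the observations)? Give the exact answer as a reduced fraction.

P(X = 4 | obs) = 6/17

Enumerate traces; 108 have nonzero weight after conditioning:
  (X=2, Y=4, V=0, W=0, U=0, Z=1) weight 1/1728
  (X=2, Y=4, V=0, W=0, U=1, Z=1) weight 1/1728
  (X=2, Y=4, V=0, W=0, U=2, Z=1) weight 1/1728
  (X=2, Y=4, V=0, W=0, U=3, Z=1) weight 1/1728
  (X=2, Y=4, V=0, W=1, U=0, Z=1) weight 1/1728
  (X=2, Y=4, V=0, W=1, U=1, Z=1) weight 1/1728
  (X=2, Y=4, V=0, W=1, U=2, Z=1) weight 1/1728
  (X=2, Y=4, V=0, W=1, U=3, Z=1) weight 1/1728
  (X=3, Y=3, V=0, W=0, U=0, Z=1) weight 1/1728
  (X=4, Y=2, V=0, W=0, U=0, Z=1) weight 1/1188
  … 98 more
Group by X:
  weight(X=2) = 1/27
  weight(X=3) = 1/27
  weight(X=4) = 4/99
Total weight = 1/27 + 1/27 + 4/99 = 34/297
P(X=2 | obs) = 1/27 / 34/297 = 11/34
P(X=3 | obs) = 1/27 / 34/297 = 11/34
P(X=4 | obs) = 4/99 / 34/297 = 6/17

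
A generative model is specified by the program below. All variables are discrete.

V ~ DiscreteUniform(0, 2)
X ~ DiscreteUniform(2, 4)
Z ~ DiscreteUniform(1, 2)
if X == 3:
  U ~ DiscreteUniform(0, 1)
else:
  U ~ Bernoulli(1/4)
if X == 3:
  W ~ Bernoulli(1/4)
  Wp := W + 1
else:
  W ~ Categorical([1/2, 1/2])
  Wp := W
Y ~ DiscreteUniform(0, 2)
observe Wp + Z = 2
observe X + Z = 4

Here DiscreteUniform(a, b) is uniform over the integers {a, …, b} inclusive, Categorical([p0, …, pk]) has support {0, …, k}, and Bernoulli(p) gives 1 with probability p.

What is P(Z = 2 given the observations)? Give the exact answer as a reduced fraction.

Enumerate traces; 36 have nonzero weight after conditioning:
  (V=0, X=2, Z=2, U=0, W=0, Y=0) weight 1/144
  (V=0, X=2, Z=2, U=0, W=0, Y=1) weight 1/144
  (V=0, X=2, Z=2, U=0, W=0, Y=2) weight 1/144
  (V=0, X=2, Z=2, U=1, W=0, Y=0) weight 1/432
  (V=0, X=2, Z=2, U=1, W=0, Y=1) weight 1/432
  (V=0, X=2, Z=2, U=1, W=0, Y=2) weight 1/432
  (V=0, X=3, Z=1, U=0, W=0, Y=0) weight 1/144
  (V=0, X=3, Z=1, U=0, W=0, Y=1) weight 1/144
  … 28 more
Group by Z:
  weight(Z=1) = 1/8
  weight(Z=2) = 1/12
Total weight = 1/8 + 1/12 = 5/24
P(Z=1 | obs) = 1/8 / 5/24 = 3/5
P(Z=2 | obs) = 1/12 / 5/24 = 2/5

P(Z = 2 | obs) = 2/5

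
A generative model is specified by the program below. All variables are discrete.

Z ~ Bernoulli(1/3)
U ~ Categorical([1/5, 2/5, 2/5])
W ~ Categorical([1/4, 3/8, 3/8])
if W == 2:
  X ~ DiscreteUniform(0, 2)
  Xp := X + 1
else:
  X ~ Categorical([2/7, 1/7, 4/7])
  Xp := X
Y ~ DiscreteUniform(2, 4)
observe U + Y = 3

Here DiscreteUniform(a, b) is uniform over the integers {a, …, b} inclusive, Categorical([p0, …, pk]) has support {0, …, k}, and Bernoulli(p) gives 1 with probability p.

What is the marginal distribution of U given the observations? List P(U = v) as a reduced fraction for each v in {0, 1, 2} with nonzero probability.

Enumerate traces; 36 have nonzero weight after conditioning:
  (Z=0, U=0, W=0, X=0, Y=3) weight 1/315
  (Z=0, U=0, W=0, X=1, Y=3) weight 1/630
  (Z=0, U=0, W=0, X=2, Y=3) weight 2/315
  (Z=0, U=0, W=1, X=0, Y=3) weight 1/210
  (Z=0, U=0, W=1, X=1, Y=3) weight 1/420
  (Z=0, U=0, W=1, X=2, Y=3) weight 1/105
  (Z=0, U=0, W=2, X=0, Y=3) weight 1/180
  (Z=0, U=0, W=2, X=1, Y=3) weight 1/180
  (Z=0, U=1, W=0, X=0, Y=2) weight 2/315
  … 27 more
Group by U:
  weight(U=0) = 1/15
  weight(U=1) = 2/15
Total weight = 1/15 + 2/15 = 1/5
P(U=0 | obs) = 1/15 / 1/5 = 1/3
P(U=1 | obs) = 2/15 / 1/5 = 2/3

P(U=0) = 1/3, P(U=1) = 2/3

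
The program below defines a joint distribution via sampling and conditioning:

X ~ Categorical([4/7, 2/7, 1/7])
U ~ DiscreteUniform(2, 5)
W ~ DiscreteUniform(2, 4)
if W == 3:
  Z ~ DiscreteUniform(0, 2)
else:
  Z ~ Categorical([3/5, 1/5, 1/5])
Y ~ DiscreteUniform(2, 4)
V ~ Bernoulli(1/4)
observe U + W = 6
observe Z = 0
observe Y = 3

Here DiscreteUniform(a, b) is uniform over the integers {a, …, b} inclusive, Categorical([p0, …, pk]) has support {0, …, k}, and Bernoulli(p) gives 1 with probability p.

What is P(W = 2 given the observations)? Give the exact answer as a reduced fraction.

Enumerate traces; 18 have nonzero weight after conditioning:
  (X=0, U=2, W=4, Z=0, Y=3, V=0) weight 1/140
  (X=0, U=2, W=4, Z=0, Y=3, V=1) weight 1/420
  (X=0, U=3, W=3, Z=0, Y=3, V=0) weight 1/252
  (X=0, U=3, W=3, Z=0, Y=3, V=1) weight 1/756
  (X=0, U=4, W=2, Z=0, Y=3, V=0) weight 1/140
  (X=0, U=4, W=2, Z=0, Y=3, V=1) weight 1/420
  (X=1, U=2, W=4, Z=0, Y=3, V=0) weight 1/280
  (X=1, U=2, W=4, Z=0, Y=3, V=1) weight 1/840
  … 10 more
Group by W:
  weight(W=2) = 1/60
  weight(W=3) = 1/108
  weight(W=4) = 1/60
Total weight = 1/60 + 1/108 + 1/60 = 23/540
P(W=2 | obs) = 1/60 / 23/540 = 9/23
P(W=3 | obs) = 1/108 / 23/540 = 5/23
P(W=4 | obs) = 1/60 / 23/540 = 9/23

P(W = 2 | obs) = 9/23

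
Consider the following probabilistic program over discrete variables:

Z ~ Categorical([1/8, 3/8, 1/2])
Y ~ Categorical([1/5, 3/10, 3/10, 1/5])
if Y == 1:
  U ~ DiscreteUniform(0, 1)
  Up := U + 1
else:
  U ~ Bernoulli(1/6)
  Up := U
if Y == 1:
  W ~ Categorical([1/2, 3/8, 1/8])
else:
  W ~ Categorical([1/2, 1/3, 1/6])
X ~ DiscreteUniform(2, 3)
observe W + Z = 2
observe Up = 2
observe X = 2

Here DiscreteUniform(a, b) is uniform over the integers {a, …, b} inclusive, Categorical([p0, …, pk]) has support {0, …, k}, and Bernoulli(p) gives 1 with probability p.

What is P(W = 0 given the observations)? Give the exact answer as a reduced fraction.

Enumerate traces; 3 have nonzero weight after conditioning:
  (Z=0, Y=1, U=1, W=2, X=2) weight 3/2560
  (Z=1, Y=1, U=1, W=1, X=2) weight 27/2560
  (Z=2, Y=1, U=1, W=0, X=2) weight 3/160
Group by W:
  weight(W=0) = 3/160
  weight(W=1) = 27/2560
  weight(W=2) = 3/2560
Total weight = 3/160 + 27/2560 + 3/2560 = 39/1280
P(W=0 | obs) = 3/160 / 39/1280 = 8/13
P(W=1 | obs) = 27/2560 / 39/1280 = 9/26
P(W=2 | obs) = 3/2560 / 39/1280 = 1/26

P(W = 0 | obs) = 8/13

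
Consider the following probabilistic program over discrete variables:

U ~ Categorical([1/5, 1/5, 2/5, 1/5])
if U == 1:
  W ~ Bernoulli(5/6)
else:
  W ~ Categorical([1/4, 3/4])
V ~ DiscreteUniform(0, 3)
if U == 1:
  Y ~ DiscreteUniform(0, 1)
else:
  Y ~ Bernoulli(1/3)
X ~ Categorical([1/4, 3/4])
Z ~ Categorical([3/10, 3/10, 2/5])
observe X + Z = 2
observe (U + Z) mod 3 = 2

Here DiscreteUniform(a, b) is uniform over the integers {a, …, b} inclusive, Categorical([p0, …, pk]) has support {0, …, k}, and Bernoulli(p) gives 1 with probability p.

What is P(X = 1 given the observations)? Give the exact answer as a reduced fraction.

P(X = 1 | obs) = 9/17

Enumerate traces; 48 have nonzero weight after conditioning:
  (U=0, W=0, V=0, Y=0, X=0, Z=2) weight 1/1200
  (U=0, W=0, V=0, Y=1, X=0, Z=2) weight 1/2400
  (U=0, W=0, V=1, Y=0, X=0, Z=2) weight 1/1200
  (U=0, W=0, V=1, Y=1, X=0, Z=2) weight 1/2400
  (U=0, W=0, V=2, Y=0, X=0, Z=2) weight 1/1200
  (U=0, W=0, V=2, Y=1, X=0, Z=2) weight 1/2400
  (U=0, W=0, V=3, Y=0, X=0, Z=2) weight 1/1200
  (U=0, W=0, V=3, Y=1, X=0, Z=2) weight 1/2400
  (U=1, W=0, V=0, Y=0, X=1, Z=1) weight 3/3200
  … 39 more
Group by X:
  weight(X=0) = 1/25
  weight(X=1) = 9/200
Total weight = 1/25 + 9/200 = 17/200
P(X=0 | obs) = 1/25 / 17/200 = 8/17
P(X=1 | obs) = 9/200 / 17/200 = 9/17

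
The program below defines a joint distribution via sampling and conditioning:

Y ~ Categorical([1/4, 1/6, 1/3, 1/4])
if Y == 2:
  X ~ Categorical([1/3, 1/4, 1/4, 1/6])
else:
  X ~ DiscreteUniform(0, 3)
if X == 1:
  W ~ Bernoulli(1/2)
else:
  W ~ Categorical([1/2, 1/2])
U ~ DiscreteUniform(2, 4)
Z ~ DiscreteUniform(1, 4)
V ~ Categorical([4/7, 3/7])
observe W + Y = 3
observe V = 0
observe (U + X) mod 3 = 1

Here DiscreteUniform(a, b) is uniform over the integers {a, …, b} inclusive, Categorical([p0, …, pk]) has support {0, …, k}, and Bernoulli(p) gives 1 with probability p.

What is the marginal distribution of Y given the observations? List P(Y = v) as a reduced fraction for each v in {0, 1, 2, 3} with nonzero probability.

Enumerate traces; 32 have nonzero weight after conditioning:
  (Y=2, X=0, W=1, U=4, Z=1, V=0) weight 1/378
  (Y=2, X=0, W=1, U=4, Z=2, V=0) weight 1/378
  (Y=2, X=0, W=1, U=4, Z=3, V=0) weight 1/378
  (Y=2, X=0, W=1, U=4, Z=4, V=0) weight 1/378
  (Y=2, X=1, W=1, U=3, Z=1, V=0) weight 1/504
  (Y=2, X=1, W=1, U=3, Z=2, V=0) weight 1/504
  (Y=2, X=1, W=1, U=3, Z=3, V=0) weight 1/504
  (Y=2, X=1, W=1, U=3, Z=4, V=0) weight 1/504
  (Y=3, X=0, W=0, U=4, Z=1, V=0) weight 1/672
  … 23 more
Group by Y:
  weight(Y=2) = 2/63
  weight(Y=3) = 1/42
Total weight = 2/63 + 1/42 = 1/18
P(Y=2 | obs) = 2/63 / 1/18 = 4/7
P(Y=3 | obs) = 1/42 / 1/18 = 3/7

P(Y=2) = 4/7, P(Y=3) = 3/7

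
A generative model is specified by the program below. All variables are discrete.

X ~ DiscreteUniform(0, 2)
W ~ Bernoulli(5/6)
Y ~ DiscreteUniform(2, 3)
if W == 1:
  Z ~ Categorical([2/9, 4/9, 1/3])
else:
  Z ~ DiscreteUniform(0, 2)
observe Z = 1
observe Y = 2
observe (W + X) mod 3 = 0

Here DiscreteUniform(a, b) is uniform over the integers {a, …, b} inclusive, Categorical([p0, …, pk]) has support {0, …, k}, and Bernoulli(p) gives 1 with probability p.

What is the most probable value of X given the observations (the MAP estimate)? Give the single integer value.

Enumerate traces; 2 have nonzero weight after conditioning:
  (X=0, W=0, Y=2, Z=1) weight 1/108
  (X=2, W=1, Y=2, Z=1) weight 5/81
Group by X:
  weight(X=0) = 1/108
  weight(X=2) = 5/81
Total weight = 1/108 + 5/81 = 23/324
P(X=0 | obs) = 1/108 / 23/324 = 3/23
P(X=2 | obs) = 5/81 / 23/324 = 20/23
argmax = 2

argmax_v P(X = v | obs) = 2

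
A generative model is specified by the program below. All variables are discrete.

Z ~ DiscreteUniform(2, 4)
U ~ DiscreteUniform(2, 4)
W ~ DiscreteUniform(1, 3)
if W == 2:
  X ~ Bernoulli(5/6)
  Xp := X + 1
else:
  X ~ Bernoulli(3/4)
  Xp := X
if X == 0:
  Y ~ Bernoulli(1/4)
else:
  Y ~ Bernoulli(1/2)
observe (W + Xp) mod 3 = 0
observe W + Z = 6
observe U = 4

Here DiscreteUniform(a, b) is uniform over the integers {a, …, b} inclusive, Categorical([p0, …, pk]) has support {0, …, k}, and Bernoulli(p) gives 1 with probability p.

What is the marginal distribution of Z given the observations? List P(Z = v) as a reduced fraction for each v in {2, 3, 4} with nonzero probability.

Enumerate traces; 4 have nonzero weight after conditioning:
  (Z=3, U=4, W=3, X=0, Y=0) weight 1/144
  (Z=3, U=4, W=3, X=0, Y=1) weight 1/432
  (Z=4, U=4, W=2, X=0, Y=0) weight 1/216
  (Z=4, U=4, W=2, X=0, Y=1) weight 1/648
Group by Z:
  weight(Z=3) = 1/108
  weight(Z=4) = 1/162
Total weight = 1/108 + 1/162 = 5/324
P(Z=3 | obs) = 1/108 / 5/324 = 3/5
P(Z=4 | obs) = 1/162 / 5/324 = 2/5

P(Z=3) = 3/5, P(Z=4) = 2/5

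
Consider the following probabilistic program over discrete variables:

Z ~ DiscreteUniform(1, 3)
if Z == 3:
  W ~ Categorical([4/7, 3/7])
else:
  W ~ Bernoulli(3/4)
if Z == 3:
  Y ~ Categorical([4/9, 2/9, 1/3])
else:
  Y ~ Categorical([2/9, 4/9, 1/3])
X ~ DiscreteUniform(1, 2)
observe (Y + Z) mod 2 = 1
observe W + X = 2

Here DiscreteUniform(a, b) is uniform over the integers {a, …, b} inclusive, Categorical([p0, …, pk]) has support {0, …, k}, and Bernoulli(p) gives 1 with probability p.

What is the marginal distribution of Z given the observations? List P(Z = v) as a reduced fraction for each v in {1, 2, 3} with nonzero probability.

Enumerate traces; 10 have nonzero weight after conditioning:
  (Z=1, W=0, Y=0, X=2) weight 1/108
  (Z=1, W=0, Y=2, X=2) weight 1/72
  (Z=1, W=1, Y=0, X=1) weight 1/36
  (Z=1, W=1, Y=2, X=1) weight 1/24
  (Z=2, W=0, Y=1, X=2) weight 1/54
  (Z=2, W=1, Y=1, X=1) weight 1/18
  (Z=3, W=0, Y=0, X=2) weight 8/189
  (Z=3, W=0, Y=2, X=2) weight 2/63
  … 2 more
Group by Z:
  weight(Z=1) = 5/54
  weight(Z=2) = 2/27
  weight(Z=3) = 7/54
Total weight = 5/54 + 2/27 + 7/54 = 8/27
P(Z=1 | obs) = 5/54 / 8/27 = 5/16
P(Z=2 | obs) = 2/27 / 8/27 = 1/4
P(Z=3 | obs) = 7/54 / 8/27 = 7/16

P(Z=1) = 5/16, P(Z=2) = 1/4, P(Z=3) = 7/16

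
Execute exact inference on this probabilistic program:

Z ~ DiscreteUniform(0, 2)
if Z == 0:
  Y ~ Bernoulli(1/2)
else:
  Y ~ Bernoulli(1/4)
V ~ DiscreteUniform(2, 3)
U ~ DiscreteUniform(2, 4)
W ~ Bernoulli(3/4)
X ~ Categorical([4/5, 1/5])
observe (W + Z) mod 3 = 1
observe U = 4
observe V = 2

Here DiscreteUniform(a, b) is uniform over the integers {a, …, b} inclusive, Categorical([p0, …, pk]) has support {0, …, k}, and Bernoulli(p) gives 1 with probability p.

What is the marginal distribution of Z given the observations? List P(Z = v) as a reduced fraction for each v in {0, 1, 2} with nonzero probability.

P(Z=0) = 3/4, P(Z=1) = 1/4

Enumerate traces; 8 have nonzero weight after conditioning:
  (Z=0, Y=0, V=2, U=4, W=1, X=0) weight 1/60
  (Z=0, Y=0, V=2, U=4, W=1, X=1) weight 1/240
  (Z=0, Y=1, V=2, U=4, W=1, X=0) weight 1/60
  (Z=0, Y=1, V=2, U=4, W=1, X=1) weight 1/240
  (Z=1, Y=0, V=2, U=4, W=0, X=0) weight 1/120
  (Z=1, Y=0, V=2, U=4, W=0, X=1) weight 1/480
  (Z=1, Y=1, V=2, U=4, W=0, X=0) weight 1/360
  (Z=1, Y=1, V=2, U=4, W=0, X=1) weight 1/1440
Group by Z:
  weight(Z=0) = 1/24
  weight(Z=1) = 1/72
Total weight = 1/24 + 1/72 = 1/18
P(Z=0 | obs) = 1/24 / 1/18 = 3/4
P(Z=1 | obs) = 1/72 / 1/18 = 1/4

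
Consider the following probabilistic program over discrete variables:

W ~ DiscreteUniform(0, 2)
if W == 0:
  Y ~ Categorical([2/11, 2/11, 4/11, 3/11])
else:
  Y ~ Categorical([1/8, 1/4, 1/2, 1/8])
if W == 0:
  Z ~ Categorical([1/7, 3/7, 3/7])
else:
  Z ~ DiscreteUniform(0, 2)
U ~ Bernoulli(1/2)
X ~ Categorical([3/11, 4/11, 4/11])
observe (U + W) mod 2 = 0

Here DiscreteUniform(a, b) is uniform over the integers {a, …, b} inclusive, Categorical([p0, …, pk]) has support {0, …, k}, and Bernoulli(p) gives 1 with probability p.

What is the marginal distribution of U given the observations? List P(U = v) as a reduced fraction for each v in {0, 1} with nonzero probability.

P(U=0) = 2/3, P(U=1) = 1/3

Enumerate traces; 108 have nonzero weight after conditioning:
  (W=0, Y=0, Z=0, U=0, X=0) weight 1/847
  (W=0, Y=0, Z=0, U=0, X=1) weight 4/2541
  (W=0, Y=0, Z=0, U=0, X=2) weight 4/2541
  (W=0, Y=0, Z=1, U=0, X=0) weight 3/847
  (W=0, Y=0, Z=1, U=0, X=1) weight 4/847
  (W=0, Y=0, Z=1, U=0, X=2) weight 4/847
  (W=0, Y=0, Z=2, U=0, X=0) weight 3/847
  (W=0, Y=0, Z=2, U=0, X=1) weight 4/847
  (W=1, Y=0, Z=0, U=1, X=0) weight 1/528
  … 99 more
Group by U:
  weight(U=0) = 1/3
  weight(U=1) = 1/6
Total weight = 1/3 + 1/6 = 1/2
P(U=0 | obs) = 1/3 / 1/2 = 2/3
P(U=1 | obs) = 1/6 / 1/2 = 1/3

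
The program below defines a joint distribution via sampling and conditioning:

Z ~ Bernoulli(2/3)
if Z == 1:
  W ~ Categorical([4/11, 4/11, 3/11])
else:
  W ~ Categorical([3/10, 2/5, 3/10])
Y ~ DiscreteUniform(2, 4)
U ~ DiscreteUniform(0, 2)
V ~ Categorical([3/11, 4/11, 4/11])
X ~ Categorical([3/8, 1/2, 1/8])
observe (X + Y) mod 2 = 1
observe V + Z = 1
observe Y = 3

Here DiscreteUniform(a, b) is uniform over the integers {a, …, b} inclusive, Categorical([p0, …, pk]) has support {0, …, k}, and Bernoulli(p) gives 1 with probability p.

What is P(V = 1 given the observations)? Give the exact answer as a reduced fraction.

P(V = 1 | obs) = 2/5

Enumerate traces; 36 have nonzero weight after conditioning:
  (Z=0, W=0, Y=3, U=0, V=1, X=0) weight 1/660
  (Z=0, W=0, Y=3, U=0, V=1, X=2) weight 1/1980
  (Z=0, W=0, Y=3, U=1, V=1, X=0) weight 1/660
  (Z=0, W=0, Y=3, U=1, V=1, X=2) weight 1/1980
  (Z=0, W=0, Y=3, U=2, V=1, X=0) weight 1/660
  (Z=0, W=0, Y=3, U=2, V=1, X=2) weight 1/1980
  (Z=0, W=1, Y=3, U=0, V=1, X=0) weight 1/495
  (Z=0, W=1, Y=3, U=0, V=1, X=2) weight 1/1485
  (Z=1, W=0, Y=3, U=0, V=0, X=0) weight 1/363
  … 27 more
Group by V:
  weight(V=0) = 1/33
  weight(V=1) = 2/99
Total weight = 1/33 + 2/99 = 5/99
P(V=0 | obs) = 1/33 / 5/99 = 3/5
P(V=1 | obs) = 2/99 / 5/99 = 2/5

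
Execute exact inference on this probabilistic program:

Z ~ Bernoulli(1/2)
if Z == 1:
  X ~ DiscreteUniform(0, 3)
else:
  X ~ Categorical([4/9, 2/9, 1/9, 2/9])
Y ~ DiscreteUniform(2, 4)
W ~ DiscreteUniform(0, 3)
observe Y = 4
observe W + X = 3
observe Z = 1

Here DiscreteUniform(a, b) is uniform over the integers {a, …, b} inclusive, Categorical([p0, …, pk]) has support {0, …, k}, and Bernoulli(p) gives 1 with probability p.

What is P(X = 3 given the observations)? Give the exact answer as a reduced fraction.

P(X = 3 | obs) = 1/4

Enumerate traces; 4 have nonzero weight after conditioning:
  (Z=1, X=0, Y=4, W=3) weight 1/96
  (Z=1, X=1, Y=4, W=2) weight 1/96
  (Z=1, X=2, Y=4, W=1) weight 1/96
  (Z=1, X=3, Y=4, W=0) weight 1/96
Group by X:
  weight(X=0) = 1/96
  weight(X=1) = 1/96
  weight(X=2) = 1/96
  weight(X=3) = 1/96
Total weight = 1/96 + 1/96 + 1/96 + 1/96 = 1/24
P(X=0 | obs) = 1/96 / 1/24 = 1/4
P(X=1 | obs) = 1/96 / 1/24 = 1/4
P(X=2 | obs) = 1/96 / 1/24 = 1/4
P(X=3 | obs) = 1/96 / 1/24 = 1/4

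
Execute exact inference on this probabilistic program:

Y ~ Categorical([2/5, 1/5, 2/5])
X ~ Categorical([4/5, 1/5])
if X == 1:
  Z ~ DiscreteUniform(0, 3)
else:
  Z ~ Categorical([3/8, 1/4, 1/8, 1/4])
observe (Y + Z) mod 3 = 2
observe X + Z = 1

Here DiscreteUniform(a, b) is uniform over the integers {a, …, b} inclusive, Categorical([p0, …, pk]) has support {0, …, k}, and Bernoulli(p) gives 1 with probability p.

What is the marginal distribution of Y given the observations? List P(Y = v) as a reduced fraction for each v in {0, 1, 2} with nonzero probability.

Enumerate traces; 2 have nonzero weight after conditioning:
  (Y=1, X=0, Z=1) weight 1/25
  (Y=2, X=1, Z=0) weight 1/50
Group by Y:
  weight(Y=1) = 1/25
  weight(Y=2) = 1/50
Total weight = 1/25 + 1/50 = 3/50
P(Y=1 | obs) = 1/25 / 3/50 = 2/3
P(Y=2 | obs) = 1/50 / 3/50 = 1/3

P(Y=1) = 2/3, P(Y=2) = 1/3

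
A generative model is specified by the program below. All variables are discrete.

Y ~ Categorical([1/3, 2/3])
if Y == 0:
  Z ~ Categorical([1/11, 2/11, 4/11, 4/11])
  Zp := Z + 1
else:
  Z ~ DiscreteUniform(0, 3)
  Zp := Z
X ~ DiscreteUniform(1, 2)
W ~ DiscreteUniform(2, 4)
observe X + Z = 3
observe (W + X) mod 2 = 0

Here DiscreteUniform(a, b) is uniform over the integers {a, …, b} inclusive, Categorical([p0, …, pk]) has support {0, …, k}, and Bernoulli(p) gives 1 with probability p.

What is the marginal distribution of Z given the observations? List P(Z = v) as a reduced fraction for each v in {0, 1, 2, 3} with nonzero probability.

Enumerate traces; 6 have nonzero weight after conditioning:
  (Y=0, Z=1, X=2, W=2) weight 1/99
  (Y=0, Z=1, X=2, W=4) weight 1/99
  (Y=0, Z=2, X=1, W=3) weight 2/99
  (Y=1, Z=1, X=2, W=2) weight 1/36
  (Y=1, Z=1, X=2, W=4) weight 1/36
  (Y=1, Z=2, X=1, W=3) weight 1/36
Group by Z:
  weight(Z=1) = 5/66
  weight(Z=2) = 19/396
Total weight = 5/66 + 19/396 = 49/396
P(Z=1 | obs) = 5/66 / 49/396 = 30/49
P(Z=2 | obs) = 19/396 / 49/396 = 19/49

P(Z=1) = 30/49, P(Z=2) = 19/49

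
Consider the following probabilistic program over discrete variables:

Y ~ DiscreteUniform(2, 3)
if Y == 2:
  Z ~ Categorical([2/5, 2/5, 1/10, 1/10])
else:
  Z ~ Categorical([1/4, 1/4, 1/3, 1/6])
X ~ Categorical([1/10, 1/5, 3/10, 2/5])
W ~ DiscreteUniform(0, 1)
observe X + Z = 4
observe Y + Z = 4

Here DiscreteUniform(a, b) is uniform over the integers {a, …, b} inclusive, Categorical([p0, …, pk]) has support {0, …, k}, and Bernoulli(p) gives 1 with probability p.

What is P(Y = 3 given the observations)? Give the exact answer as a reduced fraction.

Enumerate traces; 4 have nonzero weight after conditioning:
  (Y=2, Z=2, X=2, W=0) weight 3/400
  (Y=2, Z=2, X=2, W=1) weight 3/400
  (Y=3, Z=1, X=3, W=0) weight 1/40
  (Y=3, Z=1, X=3, W=1) weight 1/40
Group by Y:
  weight(Y=2) = 3/200
  weight(Y=3) = 1/20
Total weight = 3/200 + 1/20 = 13/200
P(Y=2 | obs) = 3/200 / 13/200 = 3/13
P(Y=3 | obs) = 1/20 / 13/200 = 10/13

P(Y = 3 | obs) = 10/13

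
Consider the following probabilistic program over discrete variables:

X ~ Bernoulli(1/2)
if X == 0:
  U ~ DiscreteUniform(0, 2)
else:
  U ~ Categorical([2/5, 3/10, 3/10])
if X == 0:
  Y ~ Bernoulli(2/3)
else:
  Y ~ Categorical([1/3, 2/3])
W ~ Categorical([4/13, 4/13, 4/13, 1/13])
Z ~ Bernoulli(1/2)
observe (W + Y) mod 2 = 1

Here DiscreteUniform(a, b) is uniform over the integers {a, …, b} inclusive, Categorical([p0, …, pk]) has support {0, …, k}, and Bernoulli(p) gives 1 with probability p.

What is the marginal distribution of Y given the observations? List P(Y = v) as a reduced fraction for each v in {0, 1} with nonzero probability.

P(Y=0) = 5/21, P(Y=1) = 16/21

Enumerate traces; 48 have nonzero weight after conditioning:
  (X=0, U=0, Y=0, W=1, Z=0) weight 1/117
  (X=0, U=0, Y=0, W=1, Z=1) weight 1/117
  (X=0, U=0, Y=0, W=3, Z=0) weight 1/468
  (X=0, U=0, Y=0, W=3, Z=1) weight 1/468
  (X=0, U=0, Y=1, W=0, Z=0) weight 2/117
  (X=0, U=0, Y=1, W=0, Z=1) weight 2/117
  (X=0, U=0, Y=1, W=2, Z=0) weight 2/117
  (X=0, U=0, Y=1, W=2, Z=1) weight 2/117
  … 40 more
Group by Y:
  weight(Y=0) = 5/39
  weight(Y=1) = 16/39
Total weight = 5/39 + 16/39 = 7/13
P(Y=0 | obs) = 5/39 / 7/13 = 5/21
P(Y=1 | obs) = 16/39 / 7/13 = 16/21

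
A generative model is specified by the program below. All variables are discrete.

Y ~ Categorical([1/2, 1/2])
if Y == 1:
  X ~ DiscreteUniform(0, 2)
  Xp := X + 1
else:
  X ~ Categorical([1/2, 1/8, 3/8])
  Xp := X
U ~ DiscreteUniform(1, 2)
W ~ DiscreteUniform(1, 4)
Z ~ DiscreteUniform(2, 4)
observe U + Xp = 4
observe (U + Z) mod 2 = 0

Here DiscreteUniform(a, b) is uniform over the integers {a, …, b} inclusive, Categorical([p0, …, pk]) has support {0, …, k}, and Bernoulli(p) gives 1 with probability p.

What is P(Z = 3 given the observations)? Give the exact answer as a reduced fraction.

P(Z = 3 | obs) = 4/21

Enumerate traces; 20 have nonzero weight after conditioning:
  (Y=0, X=2, U=2, W=1, Z=2) weight 1/128
  (Y=0, X=2, U=2, W=1, Z=4) weight 1/128
  (Y=0, X=2, U=2, W=2, Z=2) weight 1/128
  (Y=0, X=2, U=2, W=2, Z=4) weight 1/128
  (Y=0, X=2, U=2, W=3, Z=2) weight 1/128
  (Y=0, X=2, U=2, W=3, Z=4) weight 1/128
  (Y=0, X=2, U=2, W=4, Z=2) weight 1/128
  (Y=0, X=2, U=2, W=4, Z=4) weight 1/128
  (Y=1, X=2, U=1, W=1, Z=3) weight 1/144
  … 11 more
Group by Z:
  weight(Z=2) = 17/288
  weight(Z=3) = 1/36
  weight(Z=4) = 17/288
Total weight = 17/288 + 1/36 + 17/288 = 7/48
P(Z=2 | obs) = 17/288 / 7/48 = 17/42
P(Z=3 | obs) = 1/36 / 7/48 = 4/21
P(Z=4 | obs) = 17/288 / 7/48 = 17/42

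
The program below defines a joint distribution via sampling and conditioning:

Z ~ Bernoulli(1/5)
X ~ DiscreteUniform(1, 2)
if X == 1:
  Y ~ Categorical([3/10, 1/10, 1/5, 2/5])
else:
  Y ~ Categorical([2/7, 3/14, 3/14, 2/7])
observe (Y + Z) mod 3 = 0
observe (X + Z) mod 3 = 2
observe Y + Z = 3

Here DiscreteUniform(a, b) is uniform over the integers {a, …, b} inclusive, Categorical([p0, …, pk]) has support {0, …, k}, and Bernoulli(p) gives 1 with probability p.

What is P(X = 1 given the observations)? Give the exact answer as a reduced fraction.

Enumerate traces; 2 have nonzero weight after conditioning:
  (Z=0, X=2, Y=3) weight 4/35
  (Z=1, X=1, Y=2) weight 1/50
Group by X:
  weight(X=1) = 1/50
  weight(X=2) = 4/35
Total weight = 1/50 + 4/35 = 47/350
P(X=1 | obs) = 1/50 / 47/350 = 7/47
P(X=2 | obs) = 4/35 / 47/350 = 40/47

P(X = 1 | obs) = 7/47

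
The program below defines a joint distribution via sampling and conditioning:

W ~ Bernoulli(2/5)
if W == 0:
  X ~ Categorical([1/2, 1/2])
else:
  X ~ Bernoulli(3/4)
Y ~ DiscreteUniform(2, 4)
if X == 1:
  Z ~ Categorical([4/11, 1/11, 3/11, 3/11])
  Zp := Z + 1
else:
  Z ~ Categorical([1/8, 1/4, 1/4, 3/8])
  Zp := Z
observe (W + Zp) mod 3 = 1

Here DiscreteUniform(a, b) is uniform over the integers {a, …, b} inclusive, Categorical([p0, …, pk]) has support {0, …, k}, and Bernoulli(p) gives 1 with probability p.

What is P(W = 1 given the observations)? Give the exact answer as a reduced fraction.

P(W = 1 | obs) = 58/175

Enumerate traces; 18 have nonzero weight after conditioning:
  (W=0, X=0, Y=2, Z=1) weight 1/40
  (W=0, X=0, Y=3, Z=1) weight 1/40
  (W=0, X=0, Y=4, Z=1) weight 1/40
  (W=0, X=1, Y=2, Z=0) weight 2/55
  (W=0, X=1, Y=2, Z=3) weight 3/110
  (W=0, X=1, Y=3, Z=0) weight 2/55
  (W=0, X=1, Y=3, Z=3) weight 3/110
  (W=0, X=1, Y=4, Z=0) weight 2/55
  (W=1, X=0, Y=2, Z=0) weight 1/240
  … 9 more
Group by W:
  weight(W=0) = 117/440
  weight(W=1) = 29/220
Total weight = 117/440 + 29/220 = 35/88
P(W=0 | obs) = 117/440 / 35/88 = 117/175
P(W=1 | obs) = 29/220 / 35/88 = 58/175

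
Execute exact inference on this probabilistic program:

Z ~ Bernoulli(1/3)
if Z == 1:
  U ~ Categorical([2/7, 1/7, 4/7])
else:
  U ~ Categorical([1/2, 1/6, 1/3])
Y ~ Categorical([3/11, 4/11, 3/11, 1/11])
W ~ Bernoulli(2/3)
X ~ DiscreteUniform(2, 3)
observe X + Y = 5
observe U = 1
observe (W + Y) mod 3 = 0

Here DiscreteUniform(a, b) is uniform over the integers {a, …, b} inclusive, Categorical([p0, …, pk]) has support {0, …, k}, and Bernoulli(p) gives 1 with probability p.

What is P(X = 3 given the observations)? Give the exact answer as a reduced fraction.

P(X = 3 | obs) = 6/7

Enumerate traces; 4 have nonzero weight after conditioning:
  (Z=0, U=1, Y=2, W=1, X=3) weight 1/99
  (Z=0, U=1, Y=3, W=0, X=2) weight 1/594
  (Z=1, U=1, Y=2, W=1, X=3) weight 1/231
  (Z=1, U=1, Y=3, W=0, X=2) weight 1/1386
Group by X:
  weight(X=2) = 5/2079
  weight(X=3) = 10/693
Total weight = 5/2079 + 10/693 = 5/297
P(X=2 | obs) = 5/2079 / 5/297 = 1/7
P(X=3 | obs) = 10/693 / 5/297 = 6/7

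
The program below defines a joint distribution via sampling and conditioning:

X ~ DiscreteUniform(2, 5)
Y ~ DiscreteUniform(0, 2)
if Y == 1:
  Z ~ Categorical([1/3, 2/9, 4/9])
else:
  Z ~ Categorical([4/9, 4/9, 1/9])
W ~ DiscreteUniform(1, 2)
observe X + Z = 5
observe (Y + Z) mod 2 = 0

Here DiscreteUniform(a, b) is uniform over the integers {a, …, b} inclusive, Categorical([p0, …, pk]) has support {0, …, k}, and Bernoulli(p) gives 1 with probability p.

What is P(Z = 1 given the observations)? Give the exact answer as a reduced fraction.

Enumerate traces; 10 have nonzero weight after conditioning:
  (X=3, Y=0, Z=2, W=1) weight 1/216
  (X=3, Y=0, Z=2, W=2) weight 1/216
  (X=3, Y=2, Z=2, W=1) weight 1/216
  (X=3, Y=2, Z=2, W=2) weight 1/216
  (X=4, Y=1, Z=1, W=1) weight 1/108
  (X=4, Y=1, Z=1, W=2) weight 1/108
  (X=5, Y=0, Z=0, W=1) weight 1/54
  (X=5, Y=0, Z=0, W=2) weight 1/54
  … 2 more
Group by Z:
  weight(Z=0) = 2/27
  weight(Z=1) = 1/54
  weight(Z=2) = 1/54
Total weight = 2/27 + 1/54 + 1/54 = 1/9
P(Z=0 | obs) = 2/27 / 1/9 = 2/3
P(Z=1 | obs) = 1/54 / 1/9 = 1/6
P(Z=2 | obs) = 1/54 / 1/9 = 1/6

P(Z = 1 | obs) = 1/6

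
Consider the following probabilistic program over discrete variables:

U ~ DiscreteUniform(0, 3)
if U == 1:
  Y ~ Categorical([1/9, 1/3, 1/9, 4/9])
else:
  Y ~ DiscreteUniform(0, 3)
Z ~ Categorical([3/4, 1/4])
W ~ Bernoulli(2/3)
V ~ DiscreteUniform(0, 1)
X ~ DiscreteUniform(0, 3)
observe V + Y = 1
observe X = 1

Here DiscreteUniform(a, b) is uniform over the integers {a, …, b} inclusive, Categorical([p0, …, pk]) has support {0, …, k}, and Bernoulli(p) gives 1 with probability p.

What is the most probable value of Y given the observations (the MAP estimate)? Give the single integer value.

Enumerate traces; 32 have nonzero weight after conditioning:
  (U=0, Y=0, Z=0, W=0, V=1, X=1) weight 1/512
  (U=0, Y=0, Z=0, W=1, V=1, X=1) weight 1/256
  (U=0, Y=0, Z=1, W=0, V=1, X=1) weight 1/1536
  (U=0, Y=0, Z=1, W=1, V=1, X=1) weight 1/768
  (U=0, Y=1, Z=0, W=0, V=0, X=1) weight 1/512
  (U=0, Y=1, Z=0, W=1, V=0, X=1) weight 1/256
  (U=0, Y=1, Z=1, W=0, V=0, X=1) weight 1/1536
  (U=0, Y=1, Z=1, W=1, V=0, X=1) weight 1/768
  … 24 more
Group by Y:
  weight(Y=0) = 31/1152
  weight(Y=1) = 13/384
Total weight = 31/1152 + 13/384 = 35/576
P(Y=0 | obs) = 31/1152 / 35/576 = 31/70
P(Y=1 | obs) = 13/384 / 35/576 = 39/70
argmax = 1

argmax_v P(Y = v | obs) = 1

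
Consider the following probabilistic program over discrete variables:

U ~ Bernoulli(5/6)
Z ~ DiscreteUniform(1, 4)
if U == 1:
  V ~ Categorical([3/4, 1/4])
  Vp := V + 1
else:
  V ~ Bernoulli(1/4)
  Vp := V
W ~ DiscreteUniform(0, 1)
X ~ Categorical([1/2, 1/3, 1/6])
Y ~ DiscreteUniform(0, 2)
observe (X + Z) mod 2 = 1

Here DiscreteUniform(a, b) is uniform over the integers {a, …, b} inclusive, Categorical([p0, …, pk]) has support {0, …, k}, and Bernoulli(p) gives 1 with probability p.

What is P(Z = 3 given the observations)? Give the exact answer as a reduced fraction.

Enumerate traces; 144 have nonzero weight after conditioning:
  (U=0, Z=1, V=0, W=0, X=0, Y=0) weight 1/384
  (U=0, Z=1, V=0, W=0, X=0, Y=1) weight 1/384
  (U=0, Z=1, V=0, W=0, X=0, Y=2) weight 1/384
  (U=0, Z=1, V=0, W=0, X=2, Y=0) weight 1/1152
  (U=0, Z=1, V=0, W=0, X=2, Y=1) weight 1/1152
  (U=0, Z=1, V=0, W=0, X=2, Y=2) weight 1/1152
  (U=0, Z=1, V=0, W=1, X=0, Y=0) weight 1/384
  (U=0, Z=1, V=0, W=1, X=0, Y=1) weight 1/384
  (U=0, Z=2, V=0, W=0, X=1, Y=0) weight 1/576
  (U=0, Z=3, V=0, W=0, X=0, Y=0) weight 1/384
  … 134 more
Group by Z:
  weight(Z=1) = 1/6
  weight(Z=2) = 1/12
  weight(Z=3) = 1/6
  weight(Z=4) = 1/12
Total weight = 1/6 + 1/12 + 1/6 + 1/12 = 1/2
P(Z=1 | obs) = 1/6 / 1/2 = 1/3
P(Z=2 | obs) = 1/12 / 1/2 = 1/6
P(Z=3 | obs) = 1/6 / 1/2 = 1/3
P(Z=4 | obs) = 1/12 / 1/2 = 1/6

P(Z = 3 | obs) = 1/3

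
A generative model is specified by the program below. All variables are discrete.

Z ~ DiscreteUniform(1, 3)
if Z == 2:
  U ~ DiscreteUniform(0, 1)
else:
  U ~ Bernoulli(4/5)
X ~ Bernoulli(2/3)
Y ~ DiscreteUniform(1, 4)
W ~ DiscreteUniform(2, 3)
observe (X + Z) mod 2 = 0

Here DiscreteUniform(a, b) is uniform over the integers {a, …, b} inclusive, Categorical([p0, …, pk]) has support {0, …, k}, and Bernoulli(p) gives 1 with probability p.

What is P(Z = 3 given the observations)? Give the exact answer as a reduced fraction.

P(Z = 3 | obs) = 2/5

Enumerate traces; 48 have nonzero weight after conditioning:
  (Z=1, U=0, X=1, Y=1, W=2) weight 1/180
  (Z=1, U=0, X=1, Y=1, W=3) weight 1/180
  (Z=1, U=0, X=1, Y=2, W=2) weight 1/180
  (Z=1, U=0, X=1, Y=2, W=3) weight 1/180
  (Z=1, U=0, X=1, Y=3, W=2) weight 1/180
  (Z=1, U=0, X=1, Y=3, W=3) weight 1/180
  (Z=1, U=0, X=1, Y=4, W=2) weight 1/180
  (Z=1, U=0, X=1, Y=4, W=3) weight 1/180
  (Z=2, U=0, X=0, Y=1, W=2) weight 1/144
  (Z=3, U=0, X=1, Y=1, W=2) weight 1/180
  … 38 more
Group by Z:
  weight(Z=1) = 2/9
  weight(Z=2) = 1/9
  weight(Z=3) = 2/9
Total weight = 2/9 + 1/9 + 2/9 = 5/9
P(Z=1 | obs) = 2/9 / 5/9 = 2/5
P(Z=2 | obs) = 1/9 / 5/9 = 1/5
P(Z=3 | obs) = 2/9 / 5/9 = 2/5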